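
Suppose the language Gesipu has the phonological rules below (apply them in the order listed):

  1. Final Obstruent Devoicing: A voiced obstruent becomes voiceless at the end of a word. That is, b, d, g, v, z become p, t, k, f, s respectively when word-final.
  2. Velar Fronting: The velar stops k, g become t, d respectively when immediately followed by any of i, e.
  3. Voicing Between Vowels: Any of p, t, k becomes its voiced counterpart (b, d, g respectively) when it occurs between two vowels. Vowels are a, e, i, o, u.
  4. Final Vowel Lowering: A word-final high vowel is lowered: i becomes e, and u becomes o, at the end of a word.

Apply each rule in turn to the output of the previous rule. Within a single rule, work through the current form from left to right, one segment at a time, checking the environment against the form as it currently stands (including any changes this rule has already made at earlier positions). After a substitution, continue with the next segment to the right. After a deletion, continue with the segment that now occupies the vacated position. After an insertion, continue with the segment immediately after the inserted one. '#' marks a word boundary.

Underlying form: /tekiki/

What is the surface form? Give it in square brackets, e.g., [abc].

1 Final Obstruent Devoicing: no change — [tekiki]
2 Velar Fronting: [tekiki] → [tetiti]
3 Voicing Between Vowels: [tetiti] → [tedidi]
4 Final Vowel Lowering: [tedidi] → [tedide]

[tedide]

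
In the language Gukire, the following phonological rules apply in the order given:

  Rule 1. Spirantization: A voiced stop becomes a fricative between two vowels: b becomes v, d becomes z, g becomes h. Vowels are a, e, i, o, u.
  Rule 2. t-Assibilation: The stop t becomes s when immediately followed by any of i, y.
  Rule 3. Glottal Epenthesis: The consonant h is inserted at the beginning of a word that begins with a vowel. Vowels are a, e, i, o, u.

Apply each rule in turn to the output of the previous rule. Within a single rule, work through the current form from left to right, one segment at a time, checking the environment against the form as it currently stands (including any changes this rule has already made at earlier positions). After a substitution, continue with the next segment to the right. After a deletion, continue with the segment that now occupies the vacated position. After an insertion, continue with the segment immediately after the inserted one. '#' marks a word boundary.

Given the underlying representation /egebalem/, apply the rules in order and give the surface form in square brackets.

[hehevalem]

Rule 1 Spirantization: [egebalem] → [ehevalem]
Rule 2 t-Assibilation: no change — [ehevalem]
Rule 3 Glottal Epenthesis: [ehevalem] → [hehevalem]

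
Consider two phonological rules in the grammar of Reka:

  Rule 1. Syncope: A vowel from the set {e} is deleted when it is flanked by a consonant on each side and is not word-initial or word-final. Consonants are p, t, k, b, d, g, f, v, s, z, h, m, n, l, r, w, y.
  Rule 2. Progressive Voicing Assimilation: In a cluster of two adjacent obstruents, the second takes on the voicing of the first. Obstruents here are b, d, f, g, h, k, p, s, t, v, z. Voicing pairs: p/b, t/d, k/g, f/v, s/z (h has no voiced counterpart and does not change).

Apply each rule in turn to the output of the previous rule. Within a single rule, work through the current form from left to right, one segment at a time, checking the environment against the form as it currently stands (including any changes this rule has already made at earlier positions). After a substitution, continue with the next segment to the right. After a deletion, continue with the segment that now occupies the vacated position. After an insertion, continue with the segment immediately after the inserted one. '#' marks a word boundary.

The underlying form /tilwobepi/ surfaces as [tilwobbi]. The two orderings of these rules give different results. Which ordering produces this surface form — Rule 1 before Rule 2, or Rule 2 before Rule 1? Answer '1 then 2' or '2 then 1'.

Order 1 then 2:
  1 Syncope: [tilwobepi] → [tilwobpi]
  2 Progressive Voicing Assimilation: [tilwobpi] → [tilwobbi]
  result: [tilwobbi]
Order 2 then 1:
  2 Progressive Voicing Assimilation: no change — [tilwobepi]
  1 Syncope: [tilwobepi] → [tilwobpi]
  result: [tilwobpi]

1 then 2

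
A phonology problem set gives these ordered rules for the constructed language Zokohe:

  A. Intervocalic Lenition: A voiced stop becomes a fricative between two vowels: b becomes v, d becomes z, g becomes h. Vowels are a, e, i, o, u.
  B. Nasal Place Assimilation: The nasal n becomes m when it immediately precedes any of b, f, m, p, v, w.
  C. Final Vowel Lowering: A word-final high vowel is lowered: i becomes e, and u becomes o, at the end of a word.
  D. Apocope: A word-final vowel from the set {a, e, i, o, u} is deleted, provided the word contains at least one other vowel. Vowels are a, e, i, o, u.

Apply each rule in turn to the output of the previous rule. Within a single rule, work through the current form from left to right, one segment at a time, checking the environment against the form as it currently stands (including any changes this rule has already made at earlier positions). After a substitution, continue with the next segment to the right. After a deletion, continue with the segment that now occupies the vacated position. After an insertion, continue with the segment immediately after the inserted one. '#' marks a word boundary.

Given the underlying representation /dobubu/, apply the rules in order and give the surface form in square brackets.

A Intervocalic Lenition: [dobubu] → [dovuvu]
B Nasal Place Assimilation: no change — [dovuvu]
C Final Vowel Lowering: [dovuvu] → [dovuvo]
D Apocope: [dovuvo] → [dovuv]

[dovuv]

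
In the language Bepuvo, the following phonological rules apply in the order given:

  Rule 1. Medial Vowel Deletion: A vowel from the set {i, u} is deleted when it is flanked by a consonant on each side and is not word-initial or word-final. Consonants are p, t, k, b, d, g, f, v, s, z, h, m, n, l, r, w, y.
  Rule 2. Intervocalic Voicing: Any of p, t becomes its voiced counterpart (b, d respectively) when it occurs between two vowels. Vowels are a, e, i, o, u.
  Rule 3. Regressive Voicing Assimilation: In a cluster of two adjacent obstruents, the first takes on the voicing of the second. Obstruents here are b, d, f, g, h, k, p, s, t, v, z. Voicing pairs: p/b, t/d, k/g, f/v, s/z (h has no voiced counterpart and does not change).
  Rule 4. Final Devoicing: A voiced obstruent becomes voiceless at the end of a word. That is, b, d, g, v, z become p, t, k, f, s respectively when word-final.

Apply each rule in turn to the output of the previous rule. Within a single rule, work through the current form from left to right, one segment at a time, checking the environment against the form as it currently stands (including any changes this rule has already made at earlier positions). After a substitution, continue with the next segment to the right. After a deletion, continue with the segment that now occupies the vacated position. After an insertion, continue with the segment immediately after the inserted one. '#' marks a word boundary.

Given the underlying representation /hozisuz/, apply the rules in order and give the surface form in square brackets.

[hoszs]

Rule 1 Medial Vowel Deletion: [hozisuz] → [hozsz]
Rule 2 Intervocalic Voicing: no change — [hozsz]
Rule 3 Regressive Voicing Assimilation: [hozsz] → [hoszz]
Rule 4 Final Devoicing: [hoszz] → [hoszs]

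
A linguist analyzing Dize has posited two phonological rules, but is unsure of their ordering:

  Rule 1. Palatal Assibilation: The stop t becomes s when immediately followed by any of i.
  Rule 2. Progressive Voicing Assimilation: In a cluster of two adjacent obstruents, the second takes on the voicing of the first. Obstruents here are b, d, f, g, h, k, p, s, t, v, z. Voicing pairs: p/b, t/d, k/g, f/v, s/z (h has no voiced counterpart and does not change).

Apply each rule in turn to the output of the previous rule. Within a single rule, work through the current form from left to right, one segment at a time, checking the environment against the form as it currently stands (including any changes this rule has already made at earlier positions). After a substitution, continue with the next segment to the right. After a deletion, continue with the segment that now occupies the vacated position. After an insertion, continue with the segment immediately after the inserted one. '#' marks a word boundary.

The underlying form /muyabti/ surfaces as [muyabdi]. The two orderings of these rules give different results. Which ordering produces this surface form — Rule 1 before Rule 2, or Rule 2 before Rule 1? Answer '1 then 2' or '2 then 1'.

Order 1 then 2:
  1 Palatal Assibilation: [muyabti] → [muyabsi]
  2 Progressive Voicing Assimilation: [muyabsi] → [muyabzi]
  result: [muyabzi]
Order 2 then 1:
  2 Progressive Voicing Assimilation: [muyabti] → [muyabdi]
  1 Palatal Assibilation: no change — [muyabdi]
  result: [muyabdi]

2 then 1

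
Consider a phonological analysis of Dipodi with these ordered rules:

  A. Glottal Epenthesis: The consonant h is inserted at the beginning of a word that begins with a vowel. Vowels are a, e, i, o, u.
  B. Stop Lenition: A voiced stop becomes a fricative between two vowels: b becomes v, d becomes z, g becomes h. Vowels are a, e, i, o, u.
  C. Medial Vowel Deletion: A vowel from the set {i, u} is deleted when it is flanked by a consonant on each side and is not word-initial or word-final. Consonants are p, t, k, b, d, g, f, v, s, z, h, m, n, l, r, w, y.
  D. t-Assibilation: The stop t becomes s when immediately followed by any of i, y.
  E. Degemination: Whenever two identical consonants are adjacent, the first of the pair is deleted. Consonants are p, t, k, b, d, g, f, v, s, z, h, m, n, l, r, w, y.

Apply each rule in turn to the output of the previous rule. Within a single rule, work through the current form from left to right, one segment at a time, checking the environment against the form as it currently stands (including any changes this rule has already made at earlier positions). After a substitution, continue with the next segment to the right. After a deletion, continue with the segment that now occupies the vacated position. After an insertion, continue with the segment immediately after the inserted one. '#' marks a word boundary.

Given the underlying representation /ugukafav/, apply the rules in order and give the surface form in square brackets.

A Glottal Epenthesis: [ugukafav] → [hugukafav]
B Stop Lenition: [hugukafav] → [huhukafav]
C Medial Vowel Deletion: [huhukafav] → [hhkafav]
D t-Assibilation: no change — [hhkafav]
E Degemination: [hhkafav] → [hkafav]

[hkafav]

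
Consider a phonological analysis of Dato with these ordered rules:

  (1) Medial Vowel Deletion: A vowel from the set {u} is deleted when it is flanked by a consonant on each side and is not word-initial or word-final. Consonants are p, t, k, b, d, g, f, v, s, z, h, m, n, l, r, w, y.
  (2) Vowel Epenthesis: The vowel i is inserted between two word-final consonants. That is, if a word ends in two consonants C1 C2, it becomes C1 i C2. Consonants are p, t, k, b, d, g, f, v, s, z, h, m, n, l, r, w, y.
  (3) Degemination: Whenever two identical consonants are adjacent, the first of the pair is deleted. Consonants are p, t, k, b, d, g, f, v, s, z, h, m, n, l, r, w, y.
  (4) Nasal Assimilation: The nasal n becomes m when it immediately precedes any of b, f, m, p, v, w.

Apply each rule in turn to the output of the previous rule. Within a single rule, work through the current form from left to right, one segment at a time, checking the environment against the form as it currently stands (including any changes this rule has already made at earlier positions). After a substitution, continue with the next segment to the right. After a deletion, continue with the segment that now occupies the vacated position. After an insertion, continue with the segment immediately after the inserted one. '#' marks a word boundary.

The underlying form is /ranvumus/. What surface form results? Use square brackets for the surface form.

[ramvmis]

(1) Medial Vowel Deletion: [ranvumus] → [ranvms]
(2) Vowel Epenthesis: [ranvms] → [ranvmis]
(3) Degemination: no change — [ranvmis]
(4) Nasal Assimilation: [ranvmis] → [ramvmis]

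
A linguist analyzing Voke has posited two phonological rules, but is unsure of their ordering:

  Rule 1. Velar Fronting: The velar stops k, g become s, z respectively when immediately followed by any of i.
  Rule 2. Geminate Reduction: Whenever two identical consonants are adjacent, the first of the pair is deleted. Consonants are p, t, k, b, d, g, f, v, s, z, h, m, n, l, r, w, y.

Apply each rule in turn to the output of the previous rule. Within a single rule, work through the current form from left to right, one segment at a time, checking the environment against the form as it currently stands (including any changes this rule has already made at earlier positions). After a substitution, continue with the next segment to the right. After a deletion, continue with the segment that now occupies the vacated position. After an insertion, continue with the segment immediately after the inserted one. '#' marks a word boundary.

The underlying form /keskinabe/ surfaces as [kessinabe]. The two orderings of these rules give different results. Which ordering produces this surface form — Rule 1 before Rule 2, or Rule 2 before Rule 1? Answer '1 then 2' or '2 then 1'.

2 then 1

Order 1 then 2:
  1 Velar Fronting: [keskinabe] → [kessinabe]
  2 Geminate Reduction: [kessinabe] → [kesinabe]
  result: [kesinabe]
Order 2 then 1:
  2 Geminate Reduction: no change — [keskinabe]
  1 Velar Fronting: [keskinabe] → [kessinabe]
  result: [kessinabe]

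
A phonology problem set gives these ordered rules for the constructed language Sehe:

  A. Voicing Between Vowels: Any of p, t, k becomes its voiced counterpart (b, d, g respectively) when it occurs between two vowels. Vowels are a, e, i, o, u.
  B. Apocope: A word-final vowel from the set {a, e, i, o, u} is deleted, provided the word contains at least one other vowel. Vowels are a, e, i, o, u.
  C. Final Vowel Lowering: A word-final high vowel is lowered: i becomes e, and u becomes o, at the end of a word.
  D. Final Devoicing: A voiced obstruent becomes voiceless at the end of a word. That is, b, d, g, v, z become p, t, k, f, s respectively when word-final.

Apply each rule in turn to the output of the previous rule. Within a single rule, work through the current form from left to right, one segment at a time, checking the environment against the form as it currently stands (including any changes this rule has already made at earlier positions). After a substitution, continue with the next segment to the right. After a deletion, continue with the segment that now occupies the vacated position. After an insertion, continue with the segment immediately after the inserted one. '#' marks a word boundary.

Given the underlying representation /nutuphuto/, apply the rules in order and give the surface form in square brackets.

A Voicing Between Vowels: [nutuphuto] → [nuduphudo]
B Apocope: [nuduphudo] → [nuduphud]
C Final Vowel Lowering: no change — [nuduphud]
D Final Devoicing: [nuduphud] → [nuduphut]

[nuduphut]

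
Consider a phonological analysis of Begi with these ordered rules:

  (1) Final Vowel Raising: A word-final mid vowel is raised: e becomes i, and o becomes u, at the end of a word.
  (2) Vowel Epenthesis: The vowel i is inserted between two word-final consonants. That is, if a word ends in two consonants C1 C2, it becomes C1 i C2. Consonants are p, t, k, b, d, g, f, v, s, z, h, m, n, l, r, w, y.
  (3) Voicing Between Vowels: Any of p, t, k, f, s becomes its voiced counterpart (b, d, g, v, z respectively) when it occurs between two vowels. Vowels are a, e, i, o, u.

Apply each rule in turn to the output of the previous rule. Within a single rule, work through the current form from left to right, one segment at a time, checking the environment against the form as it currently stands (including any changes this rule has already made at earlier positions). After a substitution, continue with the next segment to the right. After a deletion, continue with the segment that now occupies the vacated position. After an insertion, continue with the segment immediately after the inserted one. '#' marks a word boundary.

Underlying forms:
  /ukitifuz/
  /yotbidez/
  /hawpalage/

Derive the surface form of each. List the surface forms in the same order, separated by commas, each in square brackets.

/ukitifuz/:
  (1) Final Vowel Raising: no change — [ukitifuz]
  (2) Vowel Epenthesis: no change — [ukitifuz]
  (3) Voicing Between Vowels: [ukitifuz] → [ugidivuz]
/yotbidez/:
  (1) Final Vowel Raising: no change — [yotbidez]
  (2) Vowel Epenthesis: no change — [yotbidez]
  (3) Voicing Between Vowels: no change — [yotbidez]
/hawpalage/:
  (1) Final Vowel Raising: [hawpalage] → [hawpalagi]
  (2) Vowel Epenthesis: no change — [hawpalagi]
  (3) Voicing Between Vowels: no change — [hawpalagi]

[ugidivuz], [yotbidez], [hawpalagi]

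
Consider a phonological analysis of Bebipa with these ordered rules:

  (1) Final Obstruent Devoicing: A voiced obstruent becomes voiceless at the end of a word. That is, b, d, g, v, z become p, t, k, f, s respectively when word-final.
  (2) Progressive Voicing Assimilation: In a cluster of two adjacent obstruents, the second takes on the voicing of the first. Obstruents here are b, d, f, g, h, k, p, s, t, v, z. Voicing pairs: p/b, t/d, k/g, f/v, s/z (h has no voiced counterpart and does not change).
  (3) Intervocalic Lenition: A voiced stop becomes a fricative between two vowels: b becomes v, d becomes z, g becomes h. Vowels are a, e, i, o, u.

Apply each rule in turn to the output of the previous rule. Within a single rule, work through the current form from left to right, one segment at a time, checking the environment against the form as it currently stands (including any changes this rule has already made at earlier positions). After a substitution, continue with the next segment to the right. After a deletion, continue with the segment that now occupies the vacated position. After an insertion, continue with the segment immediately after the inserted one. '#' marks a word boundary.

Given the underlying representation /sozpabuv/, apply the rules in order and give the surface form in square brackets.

(1) Final Obstruent Devoicing: [sozpabuv] → [sozpabuf]
(2) Progressive Voicing Assimilation: [sozpabuf] → [sozbabuf]
(3) Intervocalic Lenition: [sozbabuf] → [sozbavuf]

[sozbavuf]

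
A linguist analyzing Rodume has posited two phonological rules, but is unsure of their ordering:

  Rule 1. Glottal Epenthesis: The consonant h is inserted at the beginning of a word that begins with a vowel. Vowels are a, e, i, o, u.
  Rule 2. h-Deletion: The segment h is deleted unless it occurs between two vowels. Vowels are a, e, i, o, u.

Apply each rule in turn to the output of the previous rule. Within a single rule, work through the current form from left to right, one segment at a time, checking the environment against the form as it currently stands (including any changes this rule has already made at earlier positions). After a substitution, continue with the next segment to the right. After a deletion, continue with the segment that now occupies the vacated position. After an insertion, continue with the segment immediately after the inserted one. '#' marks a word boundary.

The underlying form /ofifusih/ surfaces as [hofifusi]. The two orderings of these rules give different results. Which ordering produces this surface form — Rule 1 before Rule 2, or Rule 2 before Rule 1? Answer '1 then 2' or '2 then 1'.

Order 1 then 2:
  1 Glottal Epenthesis: [ofifusih] → [hofifusih]
  2 h-Deletion: [hofifusih] → [ofifusi]
  result: [ofifusi]
Order 2 then 1:
  2 h-Deletion: [ofifusih] → [ofifusi]
  1 Glottal Epenthesis: [ofifusi] → [hofifusi]
  result: [hofifusi]

2 then 1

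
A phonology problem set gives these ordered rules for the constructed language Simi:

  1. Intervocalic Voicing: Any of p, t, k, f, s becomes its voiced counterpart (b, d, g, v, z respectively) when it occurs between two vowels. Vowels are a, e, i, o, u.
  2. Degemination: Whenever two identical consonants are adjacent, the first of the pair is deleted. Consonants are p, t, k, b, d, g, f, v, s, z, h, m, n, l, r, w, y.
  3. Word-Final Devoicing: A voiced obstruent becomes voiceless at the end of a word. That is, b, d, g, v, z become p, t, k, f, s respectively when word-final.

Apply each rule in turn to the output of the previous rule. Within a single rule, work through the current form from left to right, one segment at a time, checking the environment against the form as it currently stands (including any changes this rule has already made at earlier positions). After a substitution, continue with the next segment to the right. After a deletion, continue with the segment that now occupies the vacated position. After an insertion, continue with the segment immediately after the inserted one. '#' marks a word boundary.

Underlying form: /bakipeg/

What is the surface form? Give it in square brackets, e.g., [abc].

1 Intervocalic Voicing: [bakipeg] → [bagibeg]
2 Degemination: no change — [bagibeg]
3 Word-Final Devoicing: [bagibeg] → [bagibek]

[bagibek]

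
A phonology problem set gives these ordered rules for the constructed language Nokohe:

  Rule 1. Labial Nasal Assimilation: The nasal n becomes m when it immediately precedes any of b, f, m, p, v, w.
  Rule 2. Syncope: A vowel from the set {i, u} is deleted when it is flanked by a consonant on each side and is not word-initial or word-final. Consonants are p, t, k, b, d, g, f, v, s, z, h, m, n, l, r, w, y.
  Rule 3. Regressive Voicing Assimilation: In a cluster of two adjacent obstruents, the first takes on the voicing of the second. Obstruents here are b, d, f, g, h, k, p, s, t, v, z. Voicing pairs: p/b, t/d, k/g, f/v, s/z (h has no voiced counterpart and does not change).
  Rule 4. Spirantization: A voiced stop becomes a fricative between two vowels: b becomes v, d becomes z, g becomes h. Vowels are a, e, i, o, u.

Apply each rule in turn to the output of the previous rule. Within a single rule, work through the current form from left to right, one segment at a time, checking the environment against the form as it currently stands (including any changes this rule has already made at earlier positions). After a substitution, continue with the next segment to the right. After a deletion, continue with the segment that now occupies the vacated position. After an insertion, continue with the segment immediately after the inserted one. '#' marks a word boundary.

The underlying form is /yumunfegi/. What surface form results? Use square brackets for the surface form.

[ymmfehi]

Rule 1 Labial Nasal Assimilation: [yumunfegi] → [yumumfegi]
Rule 2 Syncope: [yumumfegi] → [ymmfegi]
Rule 3 Regressive Voicing Assimilation: no change — [ymmfegi]
Rule 4 Spirantization: [ymmfegi] → [ymmfehi]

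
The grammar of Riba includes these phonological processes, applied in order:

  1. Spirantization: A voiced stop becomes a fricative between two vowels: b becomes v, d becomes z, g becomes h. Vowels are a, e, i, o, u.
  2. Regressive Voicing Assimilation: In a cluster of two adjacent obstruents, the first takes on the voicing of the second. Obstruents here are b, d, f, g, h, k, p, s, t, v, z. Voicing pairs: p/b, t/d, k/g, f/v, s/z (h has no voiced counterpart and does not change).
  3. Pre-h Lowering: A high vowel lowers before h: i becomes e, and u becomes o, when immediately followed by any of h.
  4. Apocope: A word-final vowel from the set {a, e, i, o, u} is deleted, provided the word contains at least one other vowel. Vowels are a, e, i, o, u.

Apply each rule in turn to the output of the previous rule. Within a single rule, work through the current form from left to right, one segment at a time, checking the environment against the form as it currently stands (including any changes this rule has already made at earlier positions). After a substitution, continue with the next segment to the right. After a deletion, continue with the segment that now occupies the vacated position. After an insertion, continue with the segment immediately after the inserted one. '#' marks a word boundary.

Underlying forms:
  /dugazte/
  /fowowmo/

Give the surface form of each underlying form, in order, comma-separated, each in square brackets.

/dugazte/:
  1 Spirantization: [dugazte] → [duhazte]
  2 Regressive Voicing Assimilation: [duhazte] → [duhaste]
  3 Pre-h Lowering: [duhaste] → [dohaste]
  4 Apocope: [dohaste] → [dohast]
/fowowmo/:
  1 Spirantization: no change — [fowowmo]
  2 Regressive Voicing Assimilation: no change — [fowowmo]
  3 Pre-h Lowering: no change — [fowowmo]
  4 Apocope: [fowowmo] → [fowowm]

[dohast], [fowowm]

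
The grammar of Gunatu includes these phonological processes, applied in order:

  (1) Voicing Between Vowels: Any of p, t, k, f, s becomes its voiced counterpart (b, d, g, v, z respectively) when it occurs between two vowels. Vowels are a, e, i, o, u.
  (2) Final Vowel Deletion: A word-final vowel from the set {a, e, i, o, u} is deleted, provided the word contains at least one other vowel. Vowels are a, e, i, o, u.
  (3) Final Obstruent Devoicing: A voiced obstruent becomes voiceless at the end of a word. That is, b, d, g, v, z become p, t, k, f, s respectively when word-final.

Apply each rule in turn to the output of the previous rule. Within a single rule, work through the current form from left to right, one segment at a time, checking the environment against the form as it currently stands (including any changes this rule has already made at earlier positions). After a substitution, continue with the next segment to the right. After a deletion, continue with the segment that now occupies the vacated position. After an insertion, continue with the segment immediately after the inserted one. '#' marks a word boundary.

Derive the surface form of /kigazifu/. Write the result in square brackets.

(1) Voicing Between Vowels: [kigazifu] → [kigazivu]
(2) Final Vowel Deletion: [kigazivu] → [kigaziv]
(3) Final Obstruent Devoicing: [kigaziv] → [kigazif]

[kigazif]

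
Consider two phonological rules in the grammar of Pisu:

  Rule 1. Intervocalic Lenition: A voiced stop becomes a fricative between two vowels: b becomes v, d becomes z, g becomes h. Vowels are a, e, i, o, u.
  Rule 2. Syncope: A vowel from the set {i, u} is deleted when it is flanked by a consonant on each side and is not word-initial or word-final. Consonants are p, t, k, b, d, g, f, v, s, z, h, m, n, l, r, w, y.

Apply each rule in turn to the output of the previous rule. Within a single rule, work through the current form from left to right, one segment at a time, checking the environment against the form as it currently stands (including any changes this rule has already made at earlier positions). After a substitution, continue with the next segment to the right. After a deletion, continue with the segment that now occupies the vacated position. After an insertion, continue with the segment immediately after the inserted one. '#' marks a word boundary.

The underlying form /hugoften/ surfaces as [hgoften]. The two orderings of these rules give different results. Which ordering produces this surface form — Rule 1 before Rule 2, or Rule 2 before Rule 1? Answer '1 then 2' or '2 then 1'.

Order 1 then 2:
  1 Intervocalic Lenition: [hugoften] → [huhoften]
  2 Syncope: [huhoften] → [hhoften]
  result: [hhoften]
Order 2 then 1:
  2 Syncope: [hugoften] → [hgoften]
  1 Intervocalic Lenition: no change — [hgoften]
  result: [hgoften]

2 then 1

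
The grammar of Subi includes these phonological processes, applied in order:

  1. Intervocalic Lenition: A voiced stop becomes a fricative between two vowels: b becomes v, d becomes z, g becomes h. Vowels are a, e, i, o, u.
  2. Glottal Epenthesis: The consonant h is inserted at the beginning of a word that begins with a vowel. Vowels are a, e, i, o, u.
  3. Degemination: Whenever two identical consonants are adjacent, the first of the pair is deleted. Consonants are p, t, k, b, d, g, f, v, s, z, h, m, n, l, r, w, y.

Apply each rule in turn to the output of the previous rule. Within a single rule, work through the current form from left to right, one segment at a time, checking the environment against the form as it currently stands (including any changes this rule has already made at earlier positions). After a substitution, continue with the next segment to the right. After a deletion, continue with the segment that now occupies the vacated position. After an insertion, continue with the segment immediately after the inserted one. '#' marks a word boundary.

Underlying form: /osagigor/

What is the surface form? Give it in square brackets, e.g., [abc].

[hosahihor]

1 Intervocalic Lenition: [osagigor] → [osahihor]
2 Glottal Epenthesis: [osahihor] → [hosahihor]
3 Degemination: no change — [hosahihor]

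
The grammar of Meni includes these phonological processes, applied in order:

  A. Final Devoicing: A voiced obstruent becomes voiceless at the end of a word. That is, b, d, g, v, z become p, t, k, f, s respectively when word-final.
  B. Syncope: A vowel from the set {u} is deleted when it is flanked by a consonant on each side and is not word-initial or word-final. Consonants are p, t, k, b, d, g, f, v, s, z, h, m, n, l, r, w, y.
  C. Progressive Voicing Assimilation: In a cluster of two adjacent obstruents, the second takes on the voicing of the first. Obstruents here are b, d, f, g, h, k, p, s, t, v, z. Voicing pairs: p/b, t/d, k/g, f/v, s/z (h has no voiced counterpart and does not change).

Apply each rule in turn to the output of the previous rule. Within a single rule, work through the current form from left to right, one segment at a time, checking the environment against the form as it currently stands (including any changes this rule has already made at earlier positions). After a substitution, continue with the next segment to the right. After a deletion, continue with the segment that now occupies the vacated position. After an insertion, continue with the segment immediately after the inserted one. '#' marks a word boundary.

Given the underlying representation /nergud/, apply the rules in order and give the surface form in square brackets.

A Final Devoicing: [nergud] → [nergut]
B Syncope: [nergut] → [nergt]
C Progressive Voicing Assimilation: [nergt] → [nergd]

[nergd]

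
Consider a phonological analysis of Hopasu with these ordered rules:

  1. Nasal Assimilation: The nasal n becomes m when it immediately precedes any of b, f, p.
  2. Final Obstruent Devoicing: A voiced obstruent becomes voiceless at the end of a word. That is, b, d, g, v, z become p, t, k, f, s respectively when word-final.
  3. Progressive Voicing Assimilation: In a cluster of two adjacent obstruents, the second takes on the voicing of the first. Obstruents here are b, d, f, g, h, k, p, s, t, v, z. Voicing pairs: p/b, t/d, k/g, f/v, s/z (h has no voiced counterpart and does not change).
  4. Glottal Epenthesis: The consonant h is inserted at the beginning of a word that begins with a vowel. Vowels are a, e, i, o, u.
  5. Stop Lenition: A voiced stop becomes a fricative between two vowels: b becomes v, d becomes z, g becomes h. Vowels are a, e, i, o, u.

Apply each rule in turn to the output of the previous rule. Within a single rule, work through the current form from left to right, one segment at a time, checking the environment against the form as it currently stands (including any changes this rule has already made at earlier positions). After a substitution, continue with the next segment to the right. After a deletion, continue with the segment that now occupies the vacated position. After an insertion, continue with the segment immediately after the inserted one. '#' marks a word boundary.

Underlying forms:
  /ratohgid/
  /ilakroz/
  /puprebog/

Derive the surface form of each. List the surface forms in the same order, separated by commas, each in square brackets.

/ratohgid/:
  1 Nasal Assimilation: no change — [ratohgid]
  2 Final Obstruent Devoicing: [ratohgid] → [ratohgit]
  3 Progressive Voicing Assimilation: [ratohgit] → [ratohkit]
  4 Glottal Epenthesis: no change — [ratohkit]
  5 Stop Lenition: no change — [ratohkit]
/ilakroz/:
  1 Nasal Assimilation: no change — [ilakroz]
  2 Final Obstruent Devoicing: [ilakroz] → [ilakros]
  3 Progressive Voicing Assimilation: no change — [ilakros]
  4 Glottal Epenthesis: [ilakros] → [hilakros]
  5 Stop Lenition: no change — [hilakros]
/puprebog/:
  1 Nasal Assimilation: no change — [puprebog]
  2 Final Obstruent Devoicing: [puprebog] → [puprebok]
  3 Progressive Voicing Assimilation: no change — [puprebok]
  4 Glottal Epenthesis: no change — [puprebok]
  5 Stop Lenition: [puprebok] → [puprevok]

[ratohkit], [hilakros], [puprevok]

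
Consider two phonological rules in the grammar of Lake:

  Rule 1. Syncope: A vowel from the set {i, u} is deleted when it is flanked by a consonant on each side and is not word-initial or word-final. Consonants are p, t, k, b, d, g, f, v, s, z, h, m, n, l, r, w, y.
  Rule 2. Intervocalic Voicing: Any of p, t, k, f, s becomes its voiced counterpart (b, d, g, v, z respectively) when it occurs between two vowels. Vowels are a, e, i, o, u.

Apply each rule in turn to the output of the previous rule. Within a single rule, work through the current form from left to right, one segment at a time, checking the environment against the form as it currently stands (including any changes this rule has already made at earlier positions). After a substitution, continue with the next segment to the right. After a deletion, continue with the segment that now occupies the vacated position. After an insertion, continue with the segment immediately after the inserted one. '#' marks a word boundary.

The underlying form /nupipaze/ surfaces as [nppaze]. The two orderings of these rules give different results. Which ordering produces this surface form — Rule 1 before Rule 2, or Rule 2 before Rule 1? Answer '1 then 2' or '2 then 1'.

Order 1 then 2:
  1 Syncope: [nupipaze] → [nppaze]
  2 Intervocalic Voicing: no change — [nppaze]
  result: [nppaze]
Order 2 then 1:
  2 Intervocalic Voicing: [nupipaze] → [nubibaze]
  1 Syncope: [nubibaze] → [nbbaze]
  result: [nbbaze]

1 then 2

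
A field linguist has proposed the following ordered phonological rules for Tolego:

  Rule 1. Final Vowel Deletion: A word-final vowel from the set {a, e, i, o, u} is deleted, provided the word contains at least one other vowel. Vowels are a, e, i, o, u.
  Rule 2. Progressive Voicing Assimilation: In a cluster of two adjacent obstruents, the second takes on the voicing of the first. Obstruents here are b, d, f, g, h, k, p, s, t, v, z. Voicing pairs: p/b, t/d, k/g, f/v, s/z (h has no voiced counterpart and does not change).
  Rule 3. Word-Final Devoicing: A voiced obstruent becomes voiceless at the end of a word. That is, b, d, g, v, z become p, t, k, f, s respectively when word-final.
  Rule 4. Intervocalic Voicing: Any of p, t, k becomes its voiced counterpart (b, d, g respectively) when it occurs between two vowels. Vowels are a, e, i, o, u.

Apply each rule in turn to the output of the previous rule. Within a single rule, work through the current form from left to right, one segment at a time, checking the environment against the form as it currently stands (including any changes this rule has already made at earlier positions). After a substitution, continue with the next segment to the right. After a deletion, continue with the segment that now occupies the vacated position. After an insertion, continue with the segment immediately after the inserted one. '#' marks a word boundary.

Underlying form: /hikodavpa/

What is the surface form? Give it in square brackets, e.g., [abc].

Rule 1 Final Vowel Deletion: [hikodavpa] → [hikodavp]
Rule 2 Progressive Voicing Assimilation: [hikodavp] → [hikodavb]
Rule 3 Word-Final Devoicing: [hikodavb] → [hikodavp]
Rule 4 Intervocalic Voicing: [hikodavp] → [higodavp]

[higodavp]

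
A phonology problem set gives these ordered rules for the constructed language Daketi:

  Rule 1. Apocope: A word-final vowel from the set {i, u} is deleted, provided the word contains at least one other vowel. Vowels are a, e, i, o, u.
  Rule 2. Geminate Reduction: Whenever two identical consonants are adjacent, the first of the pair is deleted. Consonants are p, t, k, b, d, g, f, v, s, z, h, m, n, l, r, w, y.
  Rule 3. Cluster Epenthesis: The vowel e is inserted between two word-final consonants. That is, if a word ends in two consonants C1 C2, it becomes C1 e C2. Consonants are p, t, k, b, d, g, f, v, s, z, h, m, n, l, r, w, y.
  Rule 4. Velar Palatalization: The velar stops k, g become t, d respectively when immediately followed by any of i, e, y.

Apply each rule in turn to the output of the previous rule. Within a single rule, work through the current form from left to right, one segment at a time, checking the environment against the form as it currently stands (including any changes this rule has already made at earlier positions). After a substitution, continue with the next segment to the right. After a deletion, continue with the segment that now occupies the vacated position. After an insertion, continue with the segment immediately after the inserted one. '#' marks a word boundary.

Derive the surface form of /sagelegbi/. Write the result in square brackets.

[sadeledeb]

Rule 1 Apocope: [sagelegbi] → [sagelegb]
Rule 2 Geminate Reduction: no change — [sagelegb]
Rule 3 Cluster Epenthesis: [sagelegb] → [sagelegeb]
Rule 4 Velar Palatalization: [sagelegeb] → [sadeledeb]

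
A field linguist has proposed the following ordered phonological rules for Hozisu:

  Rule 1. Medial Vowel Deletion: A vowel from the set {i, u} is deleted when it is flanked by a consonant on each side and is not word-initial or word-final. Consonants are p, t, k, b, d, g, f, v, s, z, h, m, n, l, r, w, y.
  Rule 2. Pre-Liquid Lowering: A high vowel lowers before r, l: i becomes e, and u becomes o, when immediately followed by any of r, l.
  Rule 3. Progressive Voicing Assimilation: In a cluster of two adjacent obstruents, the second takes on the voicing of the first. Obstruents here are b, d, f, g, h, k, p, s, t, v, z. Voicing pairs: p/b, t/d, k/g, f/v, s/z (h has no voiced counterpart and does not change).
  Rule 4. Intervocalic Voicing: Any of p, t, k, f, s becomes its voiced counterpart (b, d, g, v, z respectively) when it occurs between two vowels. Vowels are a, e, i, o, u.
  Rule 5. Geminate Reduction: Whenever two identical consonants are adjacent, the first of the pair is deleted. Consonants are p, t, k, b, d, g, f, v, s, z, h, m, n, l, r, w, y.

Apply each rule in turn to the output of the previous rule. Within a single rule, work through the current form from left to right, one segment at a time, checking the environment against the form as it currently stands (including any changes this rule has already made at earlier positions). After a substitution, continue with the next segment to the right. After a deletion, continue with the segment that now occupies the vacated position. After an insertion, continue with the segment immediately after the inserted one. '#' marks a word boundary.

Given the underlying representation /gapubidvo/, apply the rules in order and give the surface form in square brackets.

Rule 1 Medial Vowel Deletion: [gapubidvo] → [gapbdvo]
Rule 2 Pre-Liquid Lowering: no change — [gapbdvo]
Rule 3 Progressive Voicing Assimilation: [gapbdvo] → [gapptfo]
Rule 4 Intervocalic Voicing: no change — [gapptfo]
Rule 5 Geminate Reduction: [gapptfo] → [gaptfo]

[gaptfo]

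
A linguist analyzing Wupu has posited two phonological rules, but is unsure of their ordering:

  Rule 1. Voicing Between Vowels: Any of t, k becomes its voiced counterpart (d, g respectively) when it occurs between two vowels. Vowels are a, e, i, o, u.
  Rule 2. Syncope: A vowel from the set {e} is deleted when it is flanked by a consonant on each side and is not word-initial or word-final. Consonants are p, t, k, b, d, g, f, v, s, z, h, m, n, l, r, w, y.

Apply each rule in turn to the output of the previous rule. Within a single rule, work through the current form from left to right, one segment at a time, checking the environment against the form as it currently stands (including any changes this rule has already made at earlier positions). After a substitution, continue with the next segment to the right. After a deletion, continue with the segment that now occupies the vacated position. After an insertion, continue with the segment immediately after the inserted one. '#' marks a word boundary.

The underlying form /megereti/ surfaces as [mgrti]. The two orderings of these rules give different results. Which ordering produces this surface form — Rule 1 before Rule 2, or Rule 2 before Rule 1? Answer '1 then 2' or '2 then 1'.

Order 1 then 2:
  1 Voicing Between Vowels: [megereti] → [megeredi]
  2 Syncope: [megeredi] → [mgrdi]
  result: [mgrdi]
Order 2 then 1:
  2 Syncope: [megereti] → [mgrti]
  1 Voicing Between Vowels: no change — [mgrti]
  result: [mgrti]

2 then 1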